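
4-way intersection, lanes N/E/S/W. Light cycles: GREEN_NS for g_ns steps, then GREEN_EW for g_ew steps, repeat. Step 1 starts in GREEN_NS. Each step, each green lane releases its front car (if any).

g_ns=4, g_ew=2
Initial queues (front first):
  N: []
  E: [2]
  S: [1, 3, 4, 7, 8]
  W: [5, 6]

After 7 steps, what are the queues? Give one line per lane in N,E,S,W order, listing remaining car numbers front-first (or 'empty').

Step 1 [NS]: N:empty,E:wait,S:car1-GO,W:wait | queues: N=0 E=1 S=4 W=2
Step 2 [NS]: N:empty,E:wait,S:car3-GO,W:wait | queues: N=0 E=1 S=3 W=2
Step 3 [NS]: N:empty,E:wait,S:car4-GO,W:wait | queues: N=0 E=1 S=2 W=2
Step 4 [NS]: N:empty,E:wait,S:car7-GO,W:wait | queues: N=0 E=1 S=1 W=2
Step 5 [EW]: N:wait,E:car2-GO,S:wait,W:car5-GO | queues: N=0 E=0 S=1 W=1
Step 6 [EW]: N:wait,E:empty,S:wait,W:car6-GO | queues: N=0 E=0 S=1 W=0
Step 7 [NS]: N:empty,E:wait,S:car8-GO,W:wait | queues: N=0 E=0 S=0 W=0

N: empty
E: empty
S: empty
W: empty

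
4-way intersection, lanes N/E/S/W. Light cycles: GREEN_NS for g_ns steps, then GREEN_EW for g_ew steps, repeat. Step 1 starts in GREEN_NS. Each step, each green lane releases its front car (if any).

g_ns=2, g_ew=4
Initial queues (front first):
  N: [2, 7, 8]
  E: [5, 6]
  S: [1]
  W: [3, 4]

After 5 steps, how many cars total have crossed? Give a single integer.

Answer: 7

Derivation:
Step 1 [NS]: N:car2-GO,E:wait,S:car1-GO,W:wait | queues: N=2 E=2 S=0 W=2
Step 2 [NS]: N:car7-GO,E:wait,S:empty,W:wait | queues: N=1 E=2 S=0 W=2
Step 3 [EW]: N:wait,E:car5-GO,S:wait,W:car3-GO | queues: N=1 E=1 S=0 W=1
Step 4 [EW]: N:wait,E:car6-GO,S:wait,W:car4-GO | queues: N=1 E=0 S=0 W=0
Step 5 [EW]: N:wait,E:empty,S:wait,W:empty | queues: N=1 E=0 S=0 W=0
Cars crossed by step 5: 7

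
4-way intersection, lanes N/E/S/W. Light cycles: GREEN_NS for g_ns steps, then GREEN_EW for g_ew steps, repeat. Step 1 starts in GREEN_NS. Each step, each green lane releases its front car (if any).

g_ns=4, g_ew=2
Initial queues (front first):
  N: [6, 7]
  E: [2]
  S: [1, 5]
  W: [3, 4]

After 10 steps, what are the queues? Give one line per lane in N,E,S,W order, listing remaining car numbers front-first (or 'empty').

Step 1 [NS]: N:car6-GO,E:wait,S:car1-GO,W:wait | queues: N=1 E=1 S=1 W=2
Step 2 [NS]: N:car7-GO,E:wait,S:car5-GO,W:wait | queues: N=0 E=1 S=0 W=2
Step 3 [NS]: N:empty,E:wait,S:empty,W:wait | queues: N=0 E=1 S=0 W=2
Step 4 [NS]: N:empty,E:wait,S:empty,W:wait | queues: N=0 E=1 S=0 W=2
Step 5 [EW]: N:wait,E:car2-GO,S:wait,W:car3-GO | queues: N=0 E=0 S=0 W=1
Step 6 [EW]: N:wait,E:empty,S:wait,W:car4-GO | queues: N=0 E=0 S=0 W=0

N: empty
E: empty
S: empty
W: empty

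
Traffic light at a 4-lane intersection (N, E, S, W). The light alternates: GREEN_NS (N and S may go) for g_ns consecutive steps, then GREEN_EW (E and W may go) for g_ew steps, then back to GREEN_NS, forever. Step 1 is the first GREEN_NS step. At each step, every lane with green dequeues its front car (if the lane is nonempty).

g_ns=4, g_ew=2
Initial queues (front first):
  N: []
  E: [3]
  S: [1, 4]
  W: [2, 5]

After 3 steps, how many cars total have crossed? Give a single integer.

Answer: 2

Derivation:
Step 1 [NS]: N:empty,E:wait,S:car1-GO,W:wait | queues: N=0 E=1 S=1 W=2
Step 2 [NS]: N:empty,E:wait,S:car4-GO,W:wait | queues: N=0 E=1 S=0 W=2
Step 3 [NS]: N:empty,E:wait,S:empty,W:wait | queues: N=0 E=1 S=0 W=2
Cars crossed by step 3: 2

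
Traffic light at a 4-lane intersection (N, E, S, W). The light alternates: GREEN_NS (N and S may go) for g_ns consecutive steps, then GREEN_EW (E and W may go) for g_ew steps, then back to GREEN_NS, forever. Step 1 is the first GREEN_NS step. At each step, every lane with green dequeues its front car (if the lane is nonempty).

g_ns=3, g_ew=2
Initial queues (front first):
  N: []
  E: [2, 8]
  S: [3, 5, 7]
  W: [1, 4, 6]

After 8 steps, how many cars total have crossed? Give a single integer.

Answer: 7

Derivation:
Step 1 [NS]: N:empty,E:wait,S:car3-GO,W:wait | queues: N=0 E=2 S=2 W=3
Step 2 [NS]: N:empty,E:wait,S:car5-GO,W:wait | queues: N=0 E=2 S=1 W=3
Step 3 [NS]: N:empty,E:wait,S:car7-GO,W:wait | queues: N=0 E=2 S=0 W=3
Step 4 [EW]: N:wait,E:car2-GO,S:wait,W:car1-GO | queues: N=0 E=1 S=0 W=2
Step 5 [EW]: N:wait,E:car8-GO,S:wait,W:car4-GO | queues: N=0 E=0 S=0 W=1
Step 6 [NS]: N:empty,E:wait,S:empty,W:wait | queues: N=0 E=0 S=0 W=1
Step 7 [NS]: N:empty,E:wait,S:empty,W:wait | queues: N=0 E=0 S=0 W=1
Step 8 [NS]: N:empty,E:wait,S:empty,W:wait | queues: N=0 E=0 S=0 W=1
Cars crossed by step 8: 7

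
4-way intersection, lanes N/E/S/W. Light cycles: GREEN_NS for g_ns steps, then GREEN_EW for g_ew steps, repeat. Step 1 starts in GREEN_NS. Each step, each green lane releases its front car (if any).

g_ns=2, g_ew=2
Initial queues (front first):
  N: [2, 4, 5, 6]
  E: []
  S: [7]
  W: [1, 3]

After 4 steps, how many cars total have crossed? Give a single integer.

Step 1 [NS]: N:car2-GO,E:wait,S:car7-GO,W:wait | queues: N=3 E=0 S=0 W=2
Step 2 [NS]: N:car4-GO,E:wait,S:empty,W:wait | queues: N=2 E=0 S=0 W=2
Step 3 [EW]: N:wait,E:empty,S:wait,W:car1-GO | queues: N=2 E=0 S=0 W=1
Step 4 [EW]: N:wait,E:empty,S:wait,W:car3-GO | queues: N=2 E=0 S=0 W=0
Cars crossed by step 4: 5

Answer: 5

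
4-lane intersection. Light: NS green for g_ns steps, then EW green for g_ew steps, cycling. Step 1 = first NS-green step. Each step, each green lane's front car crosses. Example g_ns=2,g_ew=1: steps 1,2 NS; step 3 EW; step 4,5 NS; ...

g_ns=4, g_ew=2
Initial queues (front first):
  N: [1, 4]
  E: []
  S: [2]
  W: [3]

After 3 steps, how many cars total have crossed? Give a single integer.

Answer: 3

Derivation:
Step 1 [NS]: N:car1-GO,E:wait,S:car2-GO,W:wait | queues: N=1 E=0 S=0 W=1
Step 2 [NS]: N:car4-GO,E:wait,S:empty,W:wait | queues: N=0 E=0 S=0 W=1
Step 3 [NS]: N:empty,E:wait,S:empty,W:wait | queues: N=0 E=0 S=0 W=1
Cars crossed by step 3: 3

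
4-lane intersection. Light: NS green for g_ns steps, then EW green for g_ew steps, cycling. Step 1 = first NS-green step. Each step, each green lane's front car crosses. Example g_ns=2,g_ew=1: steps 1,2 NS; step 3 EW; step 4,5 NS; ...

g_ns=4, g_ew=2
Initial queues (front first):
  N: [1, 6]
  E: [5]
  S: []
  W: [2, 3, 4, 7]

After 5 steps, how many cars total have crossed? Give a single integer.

Answer: 4

Derivation:
Step 1 [NS]: N:car1-GO,E:wait,S:empty,W:wait | queues: N=1 E=1 S=0 W=4
Step 2 [NS]: N:car6-GO,E:wait,S:empty,W:wait | queues: N=0 E=1 S=0 W=4
Step 3 [NS]: N:empty,E:wait,S:empty,W:wait | queues: N=0 E=1 S=0 W=4
Step 4 [NS]: N:empty,E:wait,S:empty,W:wait | queues: N=0 E=1 S=0 W=4
Step 5 [EW]: N:wait,E:car5-GO,S:wait,W:car2-GO | queues: N=0 E=0 S=0 W=3
Cars crossed by step 5: 4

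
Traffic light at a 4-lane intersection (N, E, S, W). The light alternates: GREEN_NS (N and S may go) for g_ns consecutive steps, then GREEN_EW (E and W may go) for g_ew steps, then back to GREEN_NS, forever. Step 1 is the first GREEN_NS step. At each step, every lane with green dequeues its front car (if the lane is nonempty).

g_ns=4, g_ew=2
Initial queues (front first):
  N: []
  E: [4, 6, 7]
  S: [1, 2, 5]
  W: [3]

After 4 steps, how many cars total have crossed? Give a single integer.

Step 1 [NS]: N:empty,E:wait,S:car1-GO,W:wait | queues: N=0 E=3 S=2 W=1
Step 2 [NS]: N:empty,E:wait,S:car2-GO,W:wait | queues: N=0 E=3 S=1 W=1
Step 3 [NS]: N:empty,E:wait,S:car5-GO,W:wait | queues: N=0 E=3 S=0 W=1
Step 4 [NS]: N:empty,E:wait,S:empty,W:wait | queues: N=0 E=3 S=0 W=1
Cars crossed by step 4: 3

Answer: 3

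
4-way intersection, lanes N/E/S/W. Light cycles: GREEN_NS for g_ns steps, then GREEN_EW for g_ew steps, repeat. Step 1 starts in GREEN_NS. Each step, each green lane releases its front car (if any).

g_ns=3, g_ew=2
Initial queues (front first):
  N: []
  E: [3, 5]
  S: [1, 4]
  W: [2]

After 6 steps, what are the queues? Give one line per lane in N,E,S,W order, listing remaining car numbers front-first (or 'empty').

Step 1 [NS]: N:empty,E:wait,S:car1-GO,W:wait | queues: N=0 E=2 S=1 W=1
Step 2 [NS]: N:empty,E:wait,S:car4-GO,W:wait | queues: N=0 E=2 S=0 W=1
Step 3 [NS]: N:empty,E:wait,S:empty,W:wait | queues: N=0 E=2 S=0 W=1
Step 4 [EW]: N:wait,E:car3-GO,S:wait,W:car2-GO | queues: N=0 E=1 S=0 W=0
Step 5 [EW]: N:wait,E:car5-GO,S:wait,W:empty | queues: N=0 E=0 S=0 W=0

N: empty
E: empty
S: empty
W: empty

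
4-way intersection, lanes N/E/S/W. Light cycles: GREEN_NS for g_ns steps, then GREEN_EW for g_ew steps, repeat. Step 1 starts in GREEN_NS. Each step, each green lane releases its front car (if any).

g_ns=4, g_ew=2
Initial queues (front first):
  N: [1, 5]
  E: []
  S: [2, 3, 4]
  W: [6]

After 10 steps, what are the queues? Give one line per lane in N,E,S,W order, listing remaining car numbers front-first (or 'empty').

Step 1 [NS]: N:car1-GO,E:wait,S:car2-GO,W:wait | queues: N=1 E=0 S=2 W=1
Step 2 [NS]: N:car5-GO,E:wait,S:car3-GO,W:wait | queues: N=0 E=0 S=1 W=1
Step 3 [NS]: N:empty,E:wait,S:car4-GO,W:wait | queues: N=0 E=0 S=0 W=1
Step 4 [NS]: N:empty,E:wait,S:empty,W:wait | queues: N=0 E=0 S=0 W=1
Step 5 [EW]: N:wait,E:empty,S:wait,W:car6-GO | queues: N=0 E=0 S=0 W=0

N: empty
E: empty
S: empty
W: empty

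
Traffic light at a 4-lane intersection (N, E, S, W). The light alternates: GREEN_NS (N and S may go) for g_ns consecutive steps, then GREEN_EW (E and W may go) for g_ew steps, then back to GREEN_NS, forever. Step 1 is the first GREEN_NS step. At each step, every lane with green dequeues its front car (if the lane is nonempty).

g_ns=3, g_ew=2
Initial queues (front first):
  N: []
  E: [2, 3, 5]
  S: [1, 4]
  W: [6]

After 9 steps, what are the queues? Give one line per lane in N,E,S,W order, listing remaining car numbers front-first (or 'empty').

Step 1 [NS]: N:empty,E:wait,S:car1-GO,W:wait | queues: N=0 E=3 S=1 W=1
Step 2 [NS]: N:empty,E:wait,S:car4-GO,W:wait | queues: N=0 E=3 S=0 W=1
Step 3 [NS]: N:empty,E:wait,S:empty,W:wait | queues: N=0 E=3 S=0 W=1
Step 4 [EW]: N:wait,E:car2-GO,S:wait,W:car6-GO | queues: N=0 E=2 S=0 W=0
Step 5 [EW]: N:wait,E:car3-GO,S:wait,W:empty | queues: N=0 E=1 S=0 W=0
Step 6 [NS]: N:empty,E:wait,S:empty,W:wait | queues: N=0 E=1 S=0 W=0
Step 7 [NS]: N:empty,E:wait,S:empty,W:wait | queues: N=0 E=1 S=0 W=0
Step 8 [NS]: N:empty,E:wait,S:empty,W:wait | queues: N=0 E=1 S=0 W=0
Step 9 [EW]: N:wait,E:car5-GO,S:wait,W:empty | queues: N=0 E=0 S=0 W=0

N: empty
E: empty
S: empty
W: empty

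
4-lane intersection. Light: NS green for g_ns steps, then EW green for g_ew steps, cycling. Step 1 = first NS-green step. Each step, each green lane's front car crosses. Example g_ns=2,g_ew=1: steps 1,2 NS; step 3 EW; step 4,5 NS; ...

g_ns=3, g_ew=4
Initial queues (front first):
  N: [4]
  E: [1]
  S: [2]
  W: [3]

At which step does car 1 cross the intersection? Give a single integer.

Step 1 [NS]: N:car4-GO,E:wait,S:car2-GO,W:wait | queues: N=0 E=1 S=0 W=1
Step 2 [NS]: N:empty,E:wait,S:empty,W:wait | queues: N=0 E=1 S=0 W=1
Step 3 [NS]: N:empty,E:wait,S:empty,W:wait | queues: N=0 E=1 S=0 W=1
Step 4 [EW]: N:wait,E:car1-GO,S:wait,W:car3-GO | queues: N=0 E=0 S=0 W=0
Car 1 crosses at step 4

4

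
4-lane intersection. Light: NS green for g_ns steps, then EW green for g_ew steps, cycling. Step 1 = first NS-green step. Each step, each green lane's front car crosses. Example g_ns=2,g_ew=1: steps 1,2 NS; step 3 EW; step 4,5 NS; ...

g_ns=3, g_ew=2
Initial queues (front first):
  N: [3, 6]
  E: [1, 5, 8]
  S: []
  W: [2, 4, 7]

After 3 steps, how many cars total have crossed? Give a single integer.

Step 1 [NS]: N:car3-GO,E:wait,S:empty,W:wait | queues: N=1 E=3 S=0 W=3
Step 2 [NS]: N:car6-GO,E:wait,S:empty,W:wait | queues: N=0 E=3 S=0 W=3
Step 3 [NS]: N:empty,E:wait,S:empty,W:wait | queues: N=0 E=3 S=0 W=3
Cars crossed by step 3: 2

Answer: 2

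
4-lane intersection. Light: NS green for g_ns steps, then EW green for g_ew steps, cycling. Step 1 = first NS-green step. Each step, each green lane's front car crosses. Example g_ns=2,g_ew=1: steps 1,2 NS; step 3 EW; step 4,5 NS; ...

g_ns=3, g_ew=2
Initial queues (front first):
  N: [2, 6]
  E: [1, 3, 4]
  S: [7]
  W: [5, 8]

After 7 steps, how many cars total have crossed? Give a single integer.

Answer: 7

Derivation:
Step 1 [NS]: N:car2-GO,E:wait,S:car7-GO,W:wait | queues: N=1 E=3 S=0 W=2
Step 2 [NS]: N:car6-GO,E:wait,S:empty,W:wait | queues: N=0 E=3 S=0 W=2
Step 3 [NS]: N:empty,E:wait,S:empty,W:wait | queues: N=0 E=3 S=0 W=2
Step 4 [EW]: N:wait,E:car1-GO,S:wait,W:car5-GO | queues: N=0 E=2 S=0 W=1
Step 5 [EW]: N:wait,E:car3-GO,S:wait,W:car8-GO | queues: N=0 E=1 S=0 W=0
Step 6 [NS]: N:empty,E:wait,S:empty,W:wait | queues: N=0 E=1 S=0 W=0
Step 7 [NS]: N:empty,E:wait,S:empty,W:wait | queues: N=0 E=1 S=0 W=0
Cars crossed by step 7: 7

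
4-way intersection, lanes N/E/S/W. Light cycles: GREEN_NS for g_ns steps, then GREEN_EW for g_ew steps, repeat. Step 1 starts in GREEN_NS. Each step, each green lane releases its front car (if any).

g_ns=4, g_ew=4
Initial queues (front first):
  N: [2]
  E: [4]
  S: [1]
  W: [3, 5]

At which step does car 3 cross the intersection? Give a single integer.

Step 1 [NS]: N:car2-GO,E:wait,S:car1-GO,W:wait | queues: N=0 E=1 S=0 W=2
Step 2 [NS]: N:empty,E:wait,S:empty,W:wait | queues: N=0 E=1 S=0 W=2
Step 3 [NS]: N:empty,E:wait,S:empty,W:wait | queues: N=0 E=1 S=0 W=2
Step 4 [NS]: N:empty,E:wait,S:empty,W:wait | queues: N=0 E=1 S=0 W=2
Step 5 [EW]: N:wait,E:car4-GO,S:wait,W:car3-GO | queues: N=0 E=0 S=0 W=1
Step 6 [EW]: N:wait,E:empty,S:wait,W:car5-GO | queues: N=0 E=0 S=0 W=0
Car 3 crosses at step 5

5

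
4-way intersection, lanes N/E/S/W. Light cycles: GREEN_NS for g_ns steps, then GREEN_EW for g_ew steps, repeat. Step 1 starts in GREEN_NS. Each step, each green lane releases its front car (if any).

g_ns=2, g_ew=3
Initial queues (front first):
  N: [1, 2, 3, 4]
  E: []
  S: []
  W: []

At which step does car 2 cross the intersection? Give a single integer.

Step 1 [NS]: N:car1-GO,E:wait,S:empty,W:wait | queues: N=3 E=0 S=0 W=0
Step 2 [NS]: N:car2-GO,E:wait,S:empty,W:wait | queues: N=2 E=0 S=0 W=0
Step 3 [EW]: N:wait,E:empty,S:wait,W:empty | queues: N=2 E=0 S=0 W=0
Step 4 [EW]: N:wait,E:empty,S:wait,W:empty | queues: N=2 E=0 S=0 W=0
Step 5 [EW]: N:wait,E:empty,S:wait,W:empty | queues: N=2 E=0 S=0 W=0
Step 6 [NS]: N:car3-GO,E:wait,S:empty,W:wait | queues: N=1 E=0 S=0 W=0
Step 7 [NS]: N:car4-GO,E:wait,S:empty,W:wait | queues: N=0 E=0 S=0 W=0
Car 2 crosses at step 2

2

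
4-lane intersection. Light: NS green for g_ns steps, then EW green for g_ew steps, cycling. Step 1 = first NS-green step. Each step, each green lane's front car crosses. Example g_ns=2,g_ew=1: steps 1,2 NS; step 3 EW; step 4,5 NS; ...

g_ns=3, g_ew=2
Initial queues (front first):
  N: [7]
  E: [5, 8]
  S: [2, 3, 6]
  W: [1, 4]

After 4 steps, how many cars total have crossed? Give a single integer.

Step 1 [NS]: N:car7-GO,E:wait,S:car2-GO,W:wait | queues: N=0 E=2 S=2 W=2
Step 2 [NS]: N:empty,E:wait,S:car3-GO,W:wait | queues: N=0 E=2 S=1 W=2
Step 3 [NS]: N:empty,E:wait,S:car6-GO,W:wait | queues: N=0 E=2 S=0 W=2
Step 4 [EW]: N:wait,E:car5-GO,S:wait,W:car1-GO | queues: N=0 E=1 S=0 W=1
Cars crossed by step 4: 6

Answer: 6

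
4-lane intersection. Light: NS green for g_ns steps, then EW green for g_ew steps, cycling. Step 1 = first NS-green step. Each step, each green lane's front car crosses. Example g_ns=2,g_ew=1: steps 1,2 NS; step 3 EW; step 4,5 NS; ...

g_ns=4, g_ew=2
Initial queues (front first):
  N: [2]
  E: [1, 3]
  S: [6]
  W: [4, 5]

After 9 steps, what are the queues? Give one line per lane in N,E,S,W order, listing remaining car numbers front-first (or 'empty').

Step 1 [NS]: N:car2-GO,E:wait,S:car6-GO,W:wait | queues: N=0 E=2 S=0 W=2
Step 2 [NS]: N:empty,E:wait,S:empty,W:wait | queues: N=0 E=2 S=0 W=2
Step 3 [NS]: N:empty,E:wait,S:empty,W:wait | queues: N=0 E=2 S=0 W=2
Step 4 [NS]: N:empty,E:wait,S:empty,W:wait | queues: N=0 E=2 S=0 W=2
Step 5 [EW]: N:wait,E:car1-GO,S:wait,W:car4-GO | queues: N=0 E=1 S=0 W=1
Step 6 [EW]: N:wait,E:car3-GO,S:wait,W:car5-GO | queues: N=0 E=0 S=0 W=0

N: empty
E: empty
S: empty
W: empty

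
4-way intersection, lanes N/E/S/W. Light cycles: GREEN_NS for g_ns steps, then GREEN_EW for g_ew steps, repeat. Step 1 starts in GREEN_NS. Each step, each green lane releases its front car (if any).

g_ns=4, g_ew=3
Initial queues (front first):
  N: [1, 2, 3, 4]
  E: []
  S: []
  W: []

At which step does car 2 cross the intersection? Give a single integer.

Step 1 [NS]: N:car1-GO,E:wait,S:empty,W:wait | queues: N=3 E=0 S=0 W=0
Step 2 [NS]: N:car2-GO,E:wait,S:empty,W:wait | queues: N=2 E=0 S=0 W=0
Step 3 [NS]: N:car3-GO,E:wait,S:empty,W:wait | queues: N=1 E=0 S=0 W=0
Step 4 [NS]: N:car4-GO,E:wait,S:empty,W:wait | queues: N=0 E=0 S=0 W=0
Car 2 crosses at step 2

2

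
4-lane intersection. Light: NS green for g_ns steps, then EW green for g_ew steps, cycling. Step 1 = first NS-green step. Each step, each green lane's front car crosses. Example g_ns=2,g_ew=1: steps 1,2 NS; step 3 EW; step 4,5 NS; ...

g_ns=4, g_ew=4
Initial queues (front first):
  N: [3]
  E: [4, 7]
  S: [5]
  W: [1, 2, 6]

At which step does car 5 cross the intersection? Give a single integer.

Step 1 [NS]: N:car3-GO,E:wait,S:car5-GO,W:wait | queues: N=0 E=2 S=0 W=3
Step 2 [NS]: N:empty,E:wait,S:empty,W:wait | queues: N=0 E=2 S=0 W=3
Step 3 [NS]: N:empty,E:wait,S:empty,W:wait | queues: N=0 E=2 S=0 W=3
Step 4 [NS]: N:empty,E:wait,S:empty,W:wait | queues: N=0 E=2 S=0 W=3
Step 5 [EW]: N:wait,E:car4-GO,S:wait,W:car1-GO | queues: N=0 E=1 S=0 W=2
Step 6 [EW]: N:wait,E:car7-GO,S:wait,W:car2-GO | queues: N=0 E=0 S=0 W=1
Step 7 [EW]: N:wait,E:empty,S:wait,W:car6-GO | queues: N=0 E=0 S=0 W=0
Car 5 crosses at step 1

1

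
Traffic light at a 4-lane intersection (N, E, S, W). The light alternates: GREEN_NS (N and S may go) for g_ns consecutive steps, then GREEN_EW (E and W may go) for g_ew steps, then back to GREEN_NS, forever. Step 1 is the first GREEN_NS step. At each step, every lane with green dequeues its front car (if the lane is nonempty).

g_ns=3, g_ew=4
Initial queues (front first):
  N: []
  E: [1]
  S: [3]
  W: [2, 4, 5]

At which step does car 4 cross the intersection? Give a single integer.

Step 1 [NS]: N:empty,E:wait,S:car3-GO,W:wait | queues: N=0 E=1 S=0 W=3
Step 2 [NS]: N:empty,E:wait,S:empty,W:wait | queues: N=0 E=1 S=0 W=3
Step 3 [NS]: N:empty,E:wait,S:empty,W:wait | queues: N=0 E=1 S=0 W=3
Step 4 [EW]: N:wait,E:car1-GO,S:wait,W:car2-GO | queues: N=0 E=0 S=0 W=2
Step 5 [EW]: N:wait,E:empty,S:wait,W:car4-GO | queues: N=0 E=0 S=0 W=1
Step 6 [EW]: N:wait,E:empty,S:wait,W:car5-GO | queues: N=0 E=0 S=0 W=0
Car 4 crosses at step 5

5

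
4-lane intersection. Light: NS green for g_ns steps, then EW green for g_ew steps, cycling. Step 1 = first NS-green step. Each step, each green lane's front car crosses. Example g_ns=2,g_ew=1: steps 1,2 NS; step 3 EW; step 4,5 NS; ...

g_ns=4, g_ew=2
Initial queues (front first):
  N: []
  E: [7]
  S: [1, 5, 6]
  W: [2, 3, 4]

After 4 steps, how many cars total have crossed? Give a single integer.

Answer: 3

Derivation:
Step 1 [NS]: N:empty,E:wait,S:car1-GO,W:wait | queues: N=0 E=1 S=2 W=3
Step 2 [NS]: N:empty,E:wait,S:car5-GO,W:wait | queues: N=0 E=1 S=1 W=3
Step 3 [NS]: N:empty,E:wait,S:car6-GO,W:wait | queues: N=0 E=1 S=0 W=3
Step 4 [NS]: N:empty,E:wait,S:empty,W:wait | queues: N=0 E=1 S=0 W=3
Cars crossed by step 4: 3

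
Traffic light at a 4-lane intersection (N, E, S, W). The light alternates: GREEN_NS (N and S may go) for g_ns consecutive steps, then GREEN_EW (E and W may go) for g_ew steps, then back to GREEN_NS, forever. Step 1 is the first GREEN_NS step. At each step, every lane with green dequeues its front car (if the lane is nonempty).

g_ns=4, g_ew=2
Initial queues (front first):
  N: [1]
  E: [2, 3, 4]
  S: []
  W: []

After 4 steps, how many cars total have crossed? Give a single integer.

Step 1 [NS]: N:car1-GO,E:wait,S:empty,W:wait | queues: N=0 E=3 S=0 W=0
Step 2 [NS]: N:empty,E:wait,S:empty,W:wait | queues: N=0 E=3 S=0 W=0
Step 3 [NS]: N:empty,E:wait,S:empty,W:wait | queues: N=0 E=3 S=0 W=0
Step 4 [NS]: N:empty,E:wait,S:empty,W:wait | queues: N=0 E=3 S=0 W=0
Cars crossed by step 4: 1

Answer: 1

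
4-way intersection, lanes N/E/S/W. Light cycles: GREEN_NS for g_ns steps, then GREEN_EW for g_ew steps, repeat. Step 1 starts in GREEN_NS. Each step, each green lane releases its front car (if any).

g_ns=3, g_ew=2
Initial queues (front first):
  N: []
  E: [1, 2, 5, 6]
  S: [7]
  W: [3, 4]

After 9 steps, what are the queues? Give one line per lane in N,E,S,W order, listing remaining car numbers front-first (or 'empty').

Step 1 [NS]: N:empty,E:wait,S:car7-GO,W:wait | queues: N=0 E=4 S=0 W=2
Step 2 [NS]: N:empty,E:wait,S:empty,W:wait | queues: N=0 E=4 S=0 W=2
Step 3 [NS]: N:empty,E:wait,S:empty,W:wait | queues: N=0 E=4 S=0 W=2
Step 4 [EW]: N:wait,E:car1-GO,S:wait,W:car3-GO | queues: N=0 E=3 S=0 W=1
Step 5 [EW]: N:wait,E:car2-GO,S:wait,W:car4-GO | queues: N=0 E=2 S=0 W=0
Step 6 [NS]: N:empty,E:wait,S:empty,W:wait | queues: N=0 E=2 S=0 W=0
Step 7 [NS]: N:empty,E:wait,S:empty,W:wait | queues: N=0 E=2 S=0 W=0
Step 8 [NS]: N:empty,E:wait,S:empty,W:wait | queues: N=0 E=2 S=0 W=0
Step 9 [EW]: N:wait,E:car5-GO,S:wait,W:empty | queues: N=0 E=1 S=0 W=0

N: empty
E: 6
S: empty
W: empty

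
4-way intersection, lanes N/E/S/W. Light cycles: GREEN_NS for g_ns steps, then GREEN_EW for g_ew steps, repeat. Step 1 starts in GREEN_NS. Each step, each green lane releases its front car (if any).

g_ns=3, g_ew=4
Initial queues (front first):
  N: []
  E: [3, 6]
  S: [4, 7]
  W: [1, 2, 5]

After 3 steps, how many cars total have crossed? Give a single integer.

Answer: 2

Derivation:
Step 1 [NS]: N:empty,E:wait,S:car4-GO,W:wait | queues: N=0 E=2 S=1 W=3
Step 2 [NS]: N:empty,E:wait,S:car7-GO,W:wait | queues: N=0 E=2 S=0 W=3
Step 3 [NS]: N:empty,E:wait,S:empty,W:wait | queues: N=0 E=2 S=0 W=3
Cars crossed by step 3: 2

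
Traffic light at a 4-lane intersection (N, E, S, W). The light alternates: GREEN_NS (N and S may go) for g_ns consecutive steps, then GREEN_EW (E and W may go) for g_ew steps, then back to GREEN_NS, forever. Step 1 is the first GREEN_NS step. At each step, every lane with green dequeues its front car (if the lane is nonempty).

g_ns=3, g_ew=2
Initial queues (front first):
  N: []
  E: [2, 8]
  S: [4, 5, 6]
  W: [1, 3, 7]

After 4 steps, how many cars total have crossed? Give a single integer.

Answer: 5

Derivation:
Step 1 [NS]: N:empty,E:wait,S:car4-GO,W:wait | queues: N=0 E=2 S=2 W=3
Step 2 [NS]: N:empty,E:wait,S:car5-GO,W:wait | queues: N=0 E=2 S=1 W=3
Step 3 [NS]: N:empty,E:wait,S:car6-GO,W:wait | queues: N=0 E=2 S=0 W=3
Step 4 [EW]: N:wait,E:car2-GO,S:wait,W:car1-GO | queues: N=0 E=1 S=0 W=2
Cars crossed by step 4: 5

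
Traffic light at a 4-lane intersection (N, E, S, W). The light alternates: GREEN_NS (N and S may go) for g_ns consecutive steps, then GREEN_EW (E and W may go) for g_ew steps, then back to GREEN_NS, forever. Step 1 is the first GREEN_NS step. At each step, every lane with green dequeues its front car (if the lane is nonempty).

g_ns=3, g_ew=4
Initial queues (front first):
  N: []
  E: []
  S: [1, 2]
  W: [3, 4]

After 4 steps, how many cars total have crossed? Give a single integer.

Answer: 3

Derivation:
Step 1 [NS]: N:empty,E:wait,S:car1-GO,W:wait | queues: N=0 E=0 S=1 W=2
Step 2 [NS]: N:empty,E:wait,S:car2-GO,W:wait | queues: N=0 E=0 S=0 W=2
Step 3 [NS]: N:empty,E:wait,S:empty,W:wait | queues: N=0 E=0 S=0 W=2
Step 4 [EW]: N:wait,E:empty,S:wait,W:car3-GO | queues: N=0 E=0 S=0 W=1
Cars crossed by step 4: 3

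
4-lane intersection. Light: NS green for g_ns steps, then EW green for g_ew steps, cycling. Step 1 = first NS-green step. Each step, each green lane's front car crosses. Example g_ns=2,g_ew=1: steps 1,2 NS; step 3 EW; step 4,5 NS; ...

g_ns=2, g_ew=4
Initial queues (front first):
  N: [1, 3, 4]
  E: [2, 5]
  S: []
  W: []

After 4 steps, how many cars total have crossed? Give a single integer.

Step 1 [NS]: N:car1-GO,E:wait,S:empty,W:wait | queues: N=2 E=2 S=0 W=0
Step 2 [NS]: N:car3-GO,E:wait,S:empty,W:wait | queues: N=1 E=2 S=0 W=0
Step 3 [EW]: N:wait,E:car2-GO,S:wait,W:empty | queues: N=1 E=1 S=0 W=0
Step 4 [EW]: N:wait,E:car5-GO,S:wait,W:empty | queues: N=1 E=0 S=0 W=0
Cars crossed by step 4: 4

Answer: 4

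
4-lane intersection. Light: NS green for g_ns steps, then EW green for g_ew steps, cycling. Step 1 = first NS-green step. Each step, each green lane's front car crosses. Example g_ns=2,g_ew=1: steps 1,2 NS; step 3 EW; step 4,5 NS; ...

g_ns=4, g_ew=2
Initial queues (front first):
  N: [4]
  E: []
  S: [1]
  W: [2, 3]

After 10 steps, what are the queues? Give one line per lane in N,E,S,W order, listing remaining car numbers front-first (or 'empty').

Step 1 [NS]: N:car4-GO,E:wait,S:car1-GO,W:wait | queues: N=0 E=0 S=0 W=2
Step 2 [NS]: N:empty,E:wait,S:empty,W:wait | queues: N=0 E=0 S=0 W=2
Step 3 [NS]: N:empty,E:wait,S:empty,W:wait | queues: N=0 E=0 S=0 W=2
Step 4 [NS]: N:empty,E:wait,S:empty,W:wait | queues: N=0 E=0 S=0 W=2
Step 5 [EW]: N:wait,E:empty,S:wait,W:car2-GO | queues: N=0 E=0 S=0 W=1
Step 6 [EW]: N:wait,E:empty,S:wait,W:car3-GO | queues: N=0 E=0 S=0 W=0

N: empty
E: empty
S: empty
W: empty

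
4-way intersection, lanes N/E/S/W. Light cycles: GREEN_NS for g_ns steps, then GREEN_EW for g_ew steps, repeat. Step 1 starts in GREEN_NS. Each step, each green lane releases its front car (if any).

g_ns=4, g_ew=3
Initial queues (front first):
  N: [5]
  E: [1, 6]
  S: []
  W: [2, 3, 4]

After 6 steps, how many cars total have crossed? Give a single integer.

Step 1 [NS]: N:car5-GO,E:wait,S:empty,W:wait | queues: N=0 E=2 S=0 W=3
Step 2 [NS]: N:empty,E:wait,S:empty,W:wait | queues: N=0 E=2 S=0 W=3
Step 3 [NS]: N:empty,E:wait,S:empty,W:wait | queues: N=0 E=2 S=0 W=3
Step 4 [NS]: N:empty,E:wait,S:empty,W:wait | queues: N=0 E=2 S=0 W=3
Step 5 [EW]: N:wait,E:car1-GO,S:wait,W:car2-GO | queues: N=0 E=1 S=0 W=2
Step 6 [EW]: N:wait,E:car6-GO,S:wait,W:car3-GO | queues: N=0 E=0 S=0 W=1
Cars crossed by step 6: 5

Answer: 5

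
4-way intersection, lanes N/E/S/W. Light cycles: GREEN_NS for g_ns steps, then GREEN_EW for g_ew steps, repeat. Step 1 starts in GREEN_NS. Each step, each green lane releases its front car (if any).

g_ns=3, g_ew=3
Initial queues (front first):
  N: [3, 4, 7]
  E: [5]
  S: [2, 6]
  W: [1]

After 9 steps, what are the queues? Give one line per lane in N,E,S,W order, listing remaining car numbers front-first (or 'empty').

Step 1 [NS]: N:car3-GO,E:wait,S:car2-GO,W:wait | queues: N=2 E=1 S=1 W=1
Step 2 [NS]: N:car4-GO,E:wait,S:car6-GO,W:wait | queues: N=1 E=1 S=0 W=1
Step 3 [NS]: N:car7-GO,E:wait,S:empty,W:wait | queues: N=0 E=1 S=0 W=1
Step 4 [EW]: N:wait,E:car5-GO,S:wait,W:car1-GO | queues: N=0 E=0 S=0 W=0

N: empty
E: empty
S: empty
W: empty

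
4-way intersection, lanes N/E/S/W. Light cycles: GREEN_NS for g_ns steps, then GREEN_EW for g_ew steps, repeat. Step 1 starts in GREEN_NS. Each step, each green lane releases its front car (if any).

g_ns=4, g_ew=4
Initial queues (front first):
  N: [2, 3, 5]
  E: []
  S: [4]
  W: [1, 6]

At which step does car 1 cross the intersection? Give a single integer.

Step 1 [NS]: N:car2-GO,E:wait,S:car4-GO,W:wait | queues: N=2 E=0 S=0 W=2
Step 2 [NS]: N:car3-GO,E:wait,S:empty,W:wait | queues: N=1 E=0 S=0 W=2
Step 3 [NS]: N:car5-GO,E:wait,S:empty,W:wait | queues: N=0 E=0 S=0 W=2
Step 4 [NS]: N:empty,E:wait,S:empty,W:wait | queues: N=0 E=0 S=0 W=2
Step 5 [EW]: N:wait,E:empty,S:wait,W:car1-GO | queues: N=0 E=0 S=0 W=1
Step 6 [EW]: N:wait,E:empty,S:wait,W:car6-GO | queues: N=0 E=0 S=0 W=0
Car 1 crosses at step 5

5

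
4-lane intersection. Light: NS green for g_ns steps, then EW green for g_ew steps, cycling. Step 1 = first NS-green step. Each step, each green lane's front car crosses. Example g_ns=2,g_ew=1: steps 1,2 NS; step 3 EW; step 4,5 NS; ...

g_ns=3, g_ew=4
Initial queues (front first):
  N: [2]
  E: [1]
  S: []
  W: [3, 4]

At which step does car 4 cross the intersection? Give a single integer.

Step 1 [NS]: N:car2-GO,E:wait,S:empty,W:wait | queues: N=0 E=1 S=0 W=2
Step 2 [NS]: N:empty,E:wait,S:empty,W:wait | queues: N=0 E=1 S=0 W=2
Step 3 [NS]: N:empty,E:wait,S:empty,W:wait | queues: N=0 E=1 S=0 W=2
Step 4 [EW]: N:wait,E:car1-GO,S:wait,W:car3-GO | queues: N=0 E=0 S=0 W=1
Step 5 [EW]: N:wait,E:empty,S:wait,W:car4-GO | queues: N=0 E=0 S=0 W=0
Car 4 crosses at step 5

5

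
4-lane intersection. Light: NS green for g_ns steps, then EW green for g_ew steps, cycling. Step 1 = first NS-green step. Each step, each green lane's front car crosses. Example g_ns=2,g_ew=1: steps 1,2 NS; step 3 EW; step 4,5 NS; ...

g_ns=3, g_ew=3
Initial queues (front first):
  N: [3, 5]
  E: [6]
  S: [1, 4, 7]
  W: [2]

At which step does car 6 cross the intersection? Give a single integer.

Step 1 [NS]: N:car3-GO,E:wait,S:car1-GO,W:wait | queues: N=1 E=1 S=2 W=1
Step 2 [NS]: N:car5-GO,E:wait,S:car4-GO,W:wait | queues: N=0 E=1 S=1 W=1
Step 3 [NS]: N:empty,E:wait,S:car7-GO,W:wait | queues: N=0 E=1 S=0 W=1
Step 4 [EW]: N:wait,E:car6-GO,S:wait,W:car2-GO | queues: N=0 E=0 S=0 W=0
Car 6 crosses at step 4

4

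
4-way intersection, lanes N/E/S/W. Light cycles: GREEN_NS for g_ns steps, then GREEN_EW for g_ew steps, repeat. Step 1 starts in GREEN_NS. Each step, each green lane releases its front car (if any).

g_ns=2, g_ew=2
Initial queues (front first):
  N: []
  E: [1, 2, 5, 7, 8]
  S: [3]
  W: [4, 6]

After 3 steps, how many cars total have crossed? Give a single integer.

Step 1 [NS]: N:empty,E:wait,S:car3-GO,W:wait | queues: N=0 E=5 S=0 W=2
Step 2 [NS]: N:empty,E:wait,S:empty,W:wait | queues: N=0 E=5 S=0 W=2
Step 3 [EW]: N:wait,E:car1-GO,S:wait,W:car4-GO | queues: N=0 E=4 S=0 W=1
Cars crossed by step 3: 3

Answer: 3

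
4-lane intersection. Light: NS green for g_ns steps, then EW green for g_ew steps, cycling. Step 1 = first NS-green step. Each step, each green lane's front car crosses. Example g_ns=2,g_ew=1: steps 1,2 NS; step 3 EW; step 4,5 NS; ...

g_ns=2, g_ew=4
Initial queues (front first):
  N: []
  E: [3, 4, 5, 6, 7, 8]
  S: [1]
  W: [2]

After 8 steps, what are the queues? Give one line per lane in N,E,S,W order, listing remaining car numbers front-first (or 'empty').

Step 1 [NS]: N:empty,E:wait,S:car1-GO,W:wait | queues: N=0 E=6 S=0 W=1
Step 2 [NS]: N:empty,E:wait,S:empty,W:wait | queues: N=0 E=6 S=0 W=1
Step 3 [EW]: N:wait,E:car3-GO,S:wait,W:car2-GO | queues: N=0 E=5 S=0 W=0
Step 4 [EW]: N:wait,E:car4-GO,S:wait,W:empty | queues: N=0 E=4 S=0 W=0
Step 5 [EW]: N:wait,E:car5-GO,S:wait,W:empty | queues: N=0 E=3 S=0 W=0
Step 6 [EW]: N:wait,E:car6-GO,S:wait,W:empty | queues: N=0 E=2 S=0 W=0
Step 7 [NS]: N:empty,E:wait,S:empty,W:wait | queues: N=0 E=2 S=0 W=0
Step 8 [NS]: N:empty,E:wait,S:empty,W:wait | queues: N=0 E=2 S=0 W=0

N: empty
E: 7 8
S: empty
W: empty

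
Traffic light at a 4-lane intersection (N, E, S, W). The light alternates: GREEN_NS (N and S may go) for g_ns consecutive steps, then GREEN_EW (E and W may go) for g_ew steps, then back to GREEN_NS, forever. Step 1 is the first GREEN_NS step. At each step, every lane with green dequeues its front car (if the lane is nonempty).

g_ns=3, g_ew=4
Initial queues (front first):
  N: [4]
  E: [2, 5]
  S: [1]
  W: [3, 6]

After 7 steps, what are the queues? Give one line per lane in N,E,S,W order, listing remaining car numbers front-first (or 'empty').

Step 1 [NS]: N:car4-GO,E:wait,S:car1-GO,W:wait | queues: N=0 E=2 S=0 W=2
Step 2 [NS]: N:empty,E:wait,S:empty,W:wait | queues: N=0 E=2 S=0 W=2
Step 3 [NS]: N:empty,E:wait,S:empty,W:wait | queues: N=0 E=2 S=0 W=2
Step 4 [EW]: N:wait,E:car2-GO,S:wait,W:car3-GO | queues: N=0 E=1 S=0 W=1
Step 5 [EW]: N:wait,E:car5-GO,S:wait,W:car6-GO | queues: N=0 E=0 S=0 W=0

N: empty
E: empty
S: empty
W: empty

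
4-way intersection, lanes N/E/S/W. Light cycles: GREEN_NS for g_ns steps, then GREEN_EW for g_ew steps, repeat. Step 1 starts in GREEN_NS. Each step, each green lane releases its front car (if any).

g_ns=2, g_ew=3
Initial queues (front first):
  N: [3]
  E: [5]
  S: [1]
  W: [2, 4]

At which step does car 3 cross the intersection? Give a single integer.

Step 1 [NS]: N:car3-GO,E:wait,S:car1-GO,W:wait | queues: N=0 E=1 S=0 W=2
Step 2 [NS]: N:empty,E:wait,S:empty,W:wait | queues: N=0 E=1 S=0 W=2
Step 3 [EW]: N:wait,E:car5-GO,S:wait,W:car2-GO | queues: N=0 E=0 S=0 W=1
Step 4 [EW]: N:wait,E:empty,S:wait,W:car4-GO | queues: N=0 E=0 S=0 W=0
Car 3 crosses at step 1

1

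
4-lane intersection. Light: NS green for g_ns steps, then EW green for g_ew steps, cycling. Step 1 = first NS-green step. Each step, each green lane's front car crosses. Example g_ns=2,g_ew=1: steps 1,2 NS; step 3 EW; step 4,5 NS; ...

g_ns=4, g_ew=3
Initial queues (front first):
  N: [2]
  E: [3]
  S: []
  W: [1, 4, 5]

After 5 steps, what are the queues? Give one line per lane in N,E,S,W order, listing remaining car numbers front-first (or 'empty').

Step 1 [NS]: N:car2-GO,E:wait,S:empty,W:wait | queues: N=0 E=1 S=0 W=3
Step 2 [NS]: N:empty,E:wait,S:empty,W:wait | queues: N=0 E=1 S=0 W=3
Step 3 [NS]: N:empty,E:wait,S:empty,W:wait | queues: N=0 E=1 S=0 W=3
Step 4 [NS]: N:empty,E:wait,S:empty,W:wait | queues: N=0 E=1 S=0 W=3
Step 5 [EW]: N:wait,E:car3-GO,S:wait,W:car1-GO | queues: N=0 E=0 S=0 W=2

N: empty
E: empty
S: empty
W: 4 5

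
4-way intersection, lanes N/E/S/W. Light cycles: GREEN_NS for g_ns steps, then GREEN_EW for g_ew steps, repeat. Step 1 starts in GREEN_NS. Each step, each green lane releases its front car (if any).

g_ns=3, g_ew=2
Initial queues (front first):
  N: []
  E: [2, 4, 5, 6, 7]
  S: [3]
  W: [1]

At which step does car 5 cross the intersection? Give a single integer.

Step 1 [NS]: N:empty,E:wait,S:car3-GO,W:wait | queues: N=0 E=5 S=0 W=1
Step 2 [NS]: N:empty,E:wait,S:empty,W:wait | queues: N=0 E=5 S=0 W=1
Step 3 [NS]: N:empty,E:wait,S:empty,W:wait | queues: N=0 E=5 S=0 W=1
Step 4 [EW]: N:wait,E:car2-GO,S:wait,W:car1-GO | queues: N=0 E=4 S=0 W=0
Step 5 [EW]: N:wait,E:car4-GO,S:wait,W:empty | queues: N=0 E=3 S=0 W=0
Step 6 [NS]: N:empty,E:wait,S:empty,W:wait | queues: N=0 E=3 S=0 W=0
Step 7 [NS]: N:empty,E:wait,S:empty,W:wait | queues: N=0 E=3 S=0 W=0
Step 8 [NS]: N:empty,E:wait,S:empty,W:wait | queues: N=0 E=3 S=0 W=0
Step 9 [EW]: N:wait,E:car5-GO,S:wait,W:empty | queues: N=0 E=2 S=0 W=0
Step 10 [EW]: N:wait,E:car6-GO,S:wait,W:empty | queues: N=0 E=1 S=0 W=0
Step 11 [NS]: N:empty,E:wait,S:empty,W:wait | queues: N=0 E=1 S=0 W=0
Step 12 [NS]: N:empty,E:wait,S:empty,W:wait | queues: N=0 E=1 S=0 W=0
Step 13 [NS]: N:empty,E:wait,S:empty,W:wait | queues: N=0 E=1 S=0 W=0
Step 14 [EW]: N:wait,E:car7-GO,S:wait,W:empty | queues: N=0 E=0 S=0 W=0
Car 5 crosses at step 9

9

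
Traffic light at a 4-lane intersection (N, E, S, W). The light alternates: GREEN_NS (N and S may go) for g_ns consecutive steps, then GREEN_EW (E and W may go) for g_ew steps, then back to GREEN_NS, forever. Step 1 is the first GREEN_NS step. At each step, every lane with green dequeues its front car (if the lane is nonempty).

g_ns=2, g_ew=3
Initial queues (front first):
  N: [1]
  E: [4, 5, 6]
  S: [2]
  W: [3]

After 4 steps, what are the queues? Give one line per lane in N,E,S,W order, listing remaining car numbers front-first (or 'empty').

Step 1 [NS]: N:car1-GO,E:wait,S:car2-GO,W:wait | queues: N=0 E=3 S=0 W=1
Step 2 [NS]: N:empty,E:wait,S:empty,W:wait | queues: N=0 E=3 S=0 W=1
Step 3 [EW]: N:wait,E:car4-GO,S:wait,W:car3-GO | queues: N=0 E=2 S=0 W=0
Step 4 [EW]: N:wait,E:car5-GO,S:wait,W:empty | queues: N=0 E=1 S=0 W=0

N: empty
E: 6
S: empty
W: empty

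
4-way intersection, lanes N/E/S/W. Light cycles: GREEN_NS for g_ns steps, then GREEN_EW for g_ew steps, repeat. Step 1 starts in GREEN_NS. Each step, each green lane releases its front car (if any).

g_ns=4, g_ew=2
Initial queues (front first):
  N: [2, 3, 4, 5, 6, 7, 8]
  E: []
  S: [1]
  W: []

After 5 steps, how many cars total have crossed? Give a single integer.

Answer: 5

Derivation:
Step 1 [NS]: N:car2-GO,E:wait,S:car1-GO,W:wait | queues: N=6 E=0 S=0 W=0
Step 2 [NS]: N:car3-GO,E:wait,S:empty,W:wait | queues: N=5 E=0 S=0 W=0
Step 3 [NS]: N:car4-GO,E:wait,S:empty,W:wait | queues: N=4 E=0 S=0 W=0
Step 4 [NS]: N:car5-GO,E:wait,S:empty,W:wait | queues: N=3 E=0 S=0 W=0
Step 5 [EW]: N:wait,E:empty,S:wait,W:empty | queues: N=3 E=0 S=0 W=0
Cars crossed by step 5: 5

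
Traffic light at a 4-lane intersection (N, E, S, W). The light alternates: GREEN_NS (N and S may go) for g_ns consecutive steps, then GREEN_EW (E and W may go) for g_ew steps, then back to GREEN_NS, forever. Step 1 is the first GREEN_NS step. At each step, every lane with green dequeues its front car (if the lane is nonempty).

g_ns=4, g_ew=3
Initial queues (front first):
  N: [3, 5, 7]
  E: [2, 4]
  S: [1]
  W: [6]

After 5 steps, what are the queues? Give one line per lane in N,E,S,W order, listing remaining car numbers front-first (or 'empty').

Step 1 [NS]: N:car3-GO,E:wait,S:car1-GO,W:wait | queues: N=2 E=2 S=0 W=1
Step 2 [NS]: N:car5-GO,E:wait,S:empty,W:wait | queues: N=1 E=2 S=0 W=1
Step 3 [NS]: N:car7-GO,E:wait,S:empty,W:wait | queues: N=0 E=2 S=0 W=1
Step 4 [NS]: N:empty,E:wait,S:empty,W:wait | queues: N=0 E=2 S=0 W=1
Step 5 [EW]: N:wait,E:car2-GO,S:wait,W:car6-GO | queues: N=0 E=1 S=0 W=0

N: empty
E: 4
S: empty
W: empty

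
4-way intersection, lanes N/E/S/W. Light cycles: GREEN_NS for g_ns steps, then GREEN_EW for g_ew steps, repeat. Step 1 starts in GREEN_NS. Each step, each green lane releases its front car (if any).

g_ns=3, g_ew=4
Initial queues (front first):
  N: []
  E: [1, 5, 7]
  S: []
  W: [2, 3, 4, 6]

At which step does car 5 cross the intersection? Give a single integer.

Step 1 [NS]: N:empty,E:wait,S:empty,W:wait | queues: N=0 E=3 S=0 W=4
Step 2 [NS]: N:empty,E:wait,S:empty,W:wait | queues: N=0 E=3 S=0 W=4
Step 3 [NS]: N:empty,E:wait,S:empty,W:wait | queues: N=0 E=3 S=0 W=4
Step 4 [EW]: N:wait,E:car1-GO,S:wait,W:car2-GO | queues: N=0 E=2 S=0 W=3
Step 5 [EW]: N:wait,E:car5-GO,S:wait,W:car3-GO | queues: N=0 E=1 S=0 W=2
Step 6 [EW]: N:wait,E:car7-GO,S:wait,W:car4-GO | queues: N=0 E=0 S=0 W=1
Step 7 [EW]: N:wait,E:empty,S:wait,W:car6-GO | queues: N=0 E=0 S=0 W=0
Car 5 crosses at step 5

5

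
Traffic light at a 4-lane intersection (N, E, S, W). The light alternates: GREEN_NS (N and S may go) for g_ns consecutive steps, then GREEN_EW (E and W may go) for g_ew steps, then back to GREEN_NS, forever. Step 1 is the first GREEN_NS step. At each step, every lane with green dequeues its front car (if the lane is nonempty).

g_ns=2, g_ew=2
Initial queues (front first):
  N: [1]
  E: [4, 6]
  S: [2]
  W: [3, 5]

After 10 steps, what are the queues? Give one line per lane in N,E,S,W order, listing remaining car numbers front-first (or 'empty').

Step 1 [NS]: N:car1-GO,E:wait,S:car2-GO,W:wait | queues: N=0 E=2 S=0 W=2
Step 2 [NS]: N:empty,E:wait,S:empty,W:wait | queues: N=0 E=2 S=0 W=2
Step 3 [EW]: N:wait,E:car4-GO,S:wait,W:car3-GO | queues: N=0 E=1 S=0 W=1
Step 4 [EW]: N:wait,E:car6-GO,S:wait,W:car5-GO | queues: N=0 E=0 S=0 W=0

N: empty
E: empty
S: empty
W: empty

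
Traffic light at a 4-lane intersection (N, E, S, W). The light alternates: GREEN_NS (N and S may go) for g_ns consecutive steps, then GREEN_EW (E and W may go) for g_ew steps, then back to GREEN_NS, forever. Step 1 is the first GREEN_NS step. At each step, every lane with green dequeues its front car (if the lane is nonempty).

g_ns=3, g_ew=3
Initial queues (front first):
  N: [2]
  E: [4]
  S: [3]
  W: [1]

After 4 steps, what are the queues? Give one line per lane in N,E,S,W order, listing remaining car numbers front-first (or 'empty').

Step 1 [NS]: N:car2-GO,E:wait,S:car3-GO,W:wait | queues: N=0 E=1 S=0 W=1
Step 2 [NS]: N:empty,E:wait,S:empty,W:wait | queues: N=0 E=1 S=0 W=1
Step 3 [NS]: N:empty,E:wait,S:empty,W:wait | queues: N=0 E=1 S=0 W=1
Step 4 [EW]: N:wait,E:car4-GO,S:wait,W:car1-GO | queues: N=0 E=0 S=0 W=0

N: empty
E: empty
S: empty
W: empty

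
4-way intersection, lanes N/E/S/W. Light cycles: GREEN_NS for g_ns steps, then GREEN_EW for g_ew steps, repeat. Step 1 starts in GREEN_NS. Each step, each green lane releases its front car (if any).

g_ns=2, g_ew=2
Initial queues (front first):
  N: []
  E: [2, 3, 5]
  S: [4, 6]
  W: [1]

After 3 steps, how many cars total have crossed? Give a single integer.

Answer: 4

Derivation:
Step 1 [NS]: N:empty,E:wait,S:car4-GO,W:wait | queues: N=0 E=3 S=1 W=1
Step 2 [NS]: N:empty,E:wait,S:car6-GO,W:wait | queues: N=0 E=3 S=0 W=1
Step 3 [EW]: N:wait,E:car2-GO,S:wait,W:car1-GO | queues: N=0 E=2 S=0 W=0
Cars crossed by step 3: 4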